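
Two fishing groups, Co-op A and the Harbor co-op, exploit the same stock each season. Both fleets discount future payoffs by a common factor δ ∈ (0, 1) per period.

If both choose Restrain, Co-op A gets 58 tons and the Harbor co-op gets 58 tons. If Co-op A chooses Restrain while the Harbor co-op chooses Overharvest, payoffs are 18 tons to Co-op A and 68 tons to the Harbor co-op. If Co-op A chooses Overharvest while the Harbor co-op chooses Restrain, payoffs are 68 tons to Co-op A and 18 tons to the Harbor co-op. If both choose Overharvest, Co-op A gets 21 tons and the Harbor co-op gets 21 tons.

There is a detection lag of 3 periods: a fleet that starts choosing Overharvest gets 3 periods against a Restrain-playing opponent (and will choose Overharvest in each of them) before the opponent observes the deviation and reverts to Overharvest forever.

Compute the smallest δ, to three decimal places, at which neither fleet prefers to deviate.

0.597

Deviating for the 3 undetected periods gains 68−58 = 10 per period over cooperation, then loses 58−21 = 37 per period forever once punishment starts.
Gain: 10(1 + δ + … + δ^2); loss: 37·δ^3/(1−δ).
No profitable deviation ⇔ 10(1−δ^3) ≤ 37·δ^3, i.e. δ^3 ≥ 10/(10+37) = 10/47.
Hence δ ≥ (10/47)^(1/3) ≈ 0.597.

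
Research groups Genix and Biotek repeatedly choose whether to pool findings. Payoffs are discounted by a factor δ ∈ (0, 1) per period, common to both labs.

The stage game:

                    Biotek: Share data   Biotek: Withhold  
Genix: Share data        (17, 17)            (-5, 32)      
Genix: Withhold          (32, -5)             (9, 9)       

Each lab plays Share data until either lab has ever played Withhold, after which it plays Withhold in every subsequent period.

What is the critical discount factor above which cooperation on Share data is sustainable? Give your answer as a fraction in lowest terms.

One-period gain from deviating is 32 − 17 = 15. The loss is 17 − 9 = 8 in every subsequent period, with present value 8·δ/(1−δ).
Deviation is unprofitable when 8·δ/(1−δ) ≥ 15, i.e. δ/(1−δ) ≥ 15/8.
Equivalently δ ≥ 15/(15+8) = 15/23.

15/23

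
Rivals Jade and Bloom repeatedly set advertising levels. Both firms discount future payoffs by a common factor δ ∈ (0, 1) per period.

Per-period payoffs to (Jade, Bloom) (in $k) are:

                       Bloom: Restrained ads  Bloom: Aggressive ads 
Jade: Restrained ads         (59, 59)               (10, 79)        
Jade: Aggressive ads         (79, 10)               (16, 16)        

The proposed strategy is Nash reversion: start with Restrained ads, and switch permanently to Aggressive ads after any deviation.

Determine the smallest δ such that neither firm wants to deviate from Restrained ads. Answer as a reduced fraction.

Cooperation forever yields 59 each period: 59/(1−δ).
Deviating yields 79 once, then 16 forever: 79 + 16δ/(1−δ).
No profitable deviation requires 59/(1−δ) ≥ 79 + 16δ/(1−δ).
Multiplying by (1−δ): 59 ≥ 79(1−δ) + 16δ = 79 − 63δ.
So 63δ ≥ 20, i.e. δ ≥ 20/63.

20/63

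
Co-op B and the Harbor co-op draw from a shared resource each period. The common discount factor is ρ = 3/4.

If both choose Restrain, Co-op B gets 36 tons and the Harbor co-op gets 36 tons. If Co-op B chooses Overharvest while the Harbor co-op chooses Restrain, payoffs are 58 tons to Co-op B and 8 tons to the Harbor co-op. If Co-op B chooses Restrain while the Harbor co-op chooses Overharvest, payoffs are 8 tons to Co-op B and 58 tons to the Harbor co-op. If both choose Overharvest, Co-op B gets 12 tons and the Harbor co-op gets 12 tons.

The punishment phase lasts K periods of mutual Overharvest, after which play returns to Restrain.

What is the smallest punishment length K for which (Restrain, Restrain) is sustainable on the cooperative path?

Need Σ_{k=1}^{K} ρ^k ≥ (58−36)/(36−12) = 0.9167 at ρ = 3/4.
At K = 1 the sum is 0.7500 < 0.9167; at K = 2 it is 1.3125 ≥ 0.9167.
So the minimum punishment length is K = 2.

2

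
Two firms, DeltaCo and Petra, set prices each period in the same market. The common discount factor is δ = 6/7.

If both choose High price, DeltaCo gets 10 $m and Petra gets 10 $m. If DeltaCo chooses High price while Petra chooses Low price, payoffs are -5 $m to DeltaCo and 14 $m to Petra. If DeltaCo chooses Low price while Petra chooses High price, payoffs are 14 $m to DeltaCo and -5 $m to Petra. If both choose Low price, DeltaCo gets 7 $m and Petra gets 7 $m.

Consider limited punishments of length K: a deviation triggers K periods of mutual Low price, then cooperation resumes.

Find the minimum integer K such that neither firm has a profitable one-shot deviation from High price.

No profitable deviation requires (10−7)(δ+…+δ^K) ≥ 14−10, i.e. δ+…+δ^K ≥ 4/3 ≈ 1.3333.
With δ = 6/7, the partial sums are K=1: 0.8571, K=2: 1.5918.
K = 2 is the first length at which the sum reaches 1.3333.

2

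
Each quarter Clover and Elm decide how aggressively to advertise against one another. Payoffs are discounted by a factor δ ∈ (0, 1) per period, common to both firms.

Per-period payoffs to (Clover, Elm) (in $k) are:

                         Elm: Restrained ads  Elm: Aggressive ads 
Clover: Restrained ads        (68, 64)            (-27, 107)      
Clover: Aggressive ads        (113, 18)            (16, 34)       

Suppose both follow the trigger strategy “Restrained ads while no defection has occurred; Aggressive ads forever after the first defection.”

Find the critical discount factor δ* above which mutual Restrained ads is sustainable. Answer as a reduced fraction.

43/73

Clover's threshold: (113−68)/(113−16) = 45/97.
Elm's threshold: (107−64)/(107−34) = 43/73.
45/97 < 43/73, so Elm binds and δ* = 43/73.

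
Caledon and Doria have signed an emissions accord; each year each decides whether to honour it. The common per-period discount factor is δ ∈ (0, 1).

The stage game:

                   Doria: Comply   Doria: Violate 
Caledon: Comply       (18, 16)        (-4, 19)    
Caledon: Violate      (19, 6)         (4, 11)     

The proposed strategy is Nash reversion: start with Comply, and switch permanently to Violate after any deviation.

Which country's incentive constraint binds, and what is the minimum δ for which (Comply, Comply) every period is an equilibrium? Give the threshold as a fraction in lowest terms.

For Caledon: deviation gain 19−18 = 1, per-period punishment loss 18−4 = 14. IC gives δ ≥ 1/15.
For Doria: gain 3, loss 5 per period, so δ ≥ 3/8.
The tighter constraint is Doria's, so cooperation needs δ ≥ 3/8.

Doria; δ ≥ 3/8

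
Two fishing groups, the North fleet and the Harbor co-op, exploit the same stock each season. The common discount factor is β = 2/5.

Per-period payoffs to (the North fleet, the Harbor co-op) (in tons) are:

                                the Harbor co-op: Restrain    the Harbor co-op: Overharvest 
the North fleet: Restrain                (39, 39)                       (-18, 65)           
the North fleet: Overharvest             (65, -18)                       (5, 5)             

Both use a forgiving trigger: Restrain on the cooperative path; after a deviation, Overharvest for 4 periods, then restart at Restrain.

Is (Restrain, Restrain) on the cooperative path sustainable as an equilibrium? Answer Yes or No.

A one-shot deviation gives 65 now, then 5 for 4 periods, then back to 39.
Gain from deviating: (65−39) today; loss: (39−5) in each of the next 4 periods.
No-deviation condition: (39−5)(β+…+β^4) ≥ 65−39, i.e. β+…+β^4 ≥ 13/17.
At β = 2/5: β+…+β^4 = 0.6496 < 0.7647.
So cooperation is not sustainable.

No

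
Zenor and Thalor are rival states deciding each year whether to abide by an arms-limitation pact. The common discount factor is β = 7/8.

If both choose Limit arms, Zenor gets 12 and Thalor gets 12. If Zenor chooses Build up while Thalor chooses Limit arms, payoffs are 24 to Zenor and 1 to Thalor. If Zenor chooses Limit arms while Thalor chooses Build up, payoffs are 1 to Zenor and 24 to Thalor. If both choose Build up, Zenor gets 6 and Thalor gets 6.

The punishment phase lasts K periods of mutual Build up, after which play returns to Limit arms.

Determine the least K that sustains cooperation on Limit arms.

No profitable deviation requires (12−6)(β+…+β^K) ≥ 24−12, i.e. β+…+β^K ≥ 2 ≈ 2.0000.
With β = 7/8, the partial sums are K=1: 0.8750, K=2: 1.6406, K=3: 2.3105.
K = 3 is the first length at which the sum reaches 2.0000.

3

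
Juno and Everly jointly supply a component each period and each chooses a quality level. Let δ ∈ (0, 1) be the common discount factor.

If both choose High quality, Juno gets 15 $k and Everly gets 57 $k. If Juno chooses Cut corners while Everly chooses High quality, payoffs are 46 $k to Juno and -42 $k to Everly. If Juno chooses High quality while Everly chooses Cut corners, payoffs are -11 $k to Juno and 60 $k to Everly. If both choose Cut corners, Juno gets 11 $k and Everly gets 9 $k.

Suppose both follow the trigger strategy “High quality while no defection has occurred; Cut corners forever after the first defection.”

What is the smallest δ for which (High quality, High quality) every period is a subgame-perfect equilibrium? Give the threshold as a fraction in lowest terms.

Juno's threshold: (46−15)/(46−11) = 31/35.
Everly's threshold: (60−57)/(60−9) = 1/17.
31/35 > 1/17, so Juno binds and δ* = 31/35.

31/35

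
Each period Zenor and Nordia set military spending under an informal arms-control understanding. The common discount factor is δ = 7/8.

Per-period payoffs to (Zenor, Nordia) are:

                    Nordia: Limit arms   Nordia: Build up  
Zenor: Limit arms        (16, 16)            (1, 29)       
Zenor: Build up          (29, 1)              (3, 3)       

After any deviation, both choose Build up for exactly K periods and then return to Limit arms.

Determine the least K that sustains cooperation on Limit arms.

No profitable deviation requires (16−3)(δ+…+δ^K) ≥ 29−16, i.e. δ+…+δ^K ≥ 1 ≈ 1.0000.
With δ = 7/8, the partial sums are K=1: 0.8750, K=2: 1.6406.
K = 2 is the first length at which the sum reaches 1.0000.

2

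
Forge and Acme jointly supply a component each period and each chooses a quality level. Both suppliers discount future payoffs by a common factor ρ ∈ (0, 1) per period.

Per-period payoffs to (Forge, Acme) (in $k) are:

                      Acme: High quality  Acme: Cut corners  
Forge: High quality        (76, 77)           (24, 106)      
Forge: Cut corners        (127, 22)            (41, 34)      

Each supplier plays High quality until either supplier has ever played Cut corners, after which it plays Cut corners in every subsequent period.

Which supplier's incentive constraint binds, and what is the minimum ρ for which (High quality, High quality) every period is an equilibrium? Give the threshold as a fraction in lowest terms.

Forge; ρ ≥ 51/86

Forge's threshold: (127−76)/(127−41) = 51/86.
Acme's threshold: (106−77)/(106−34) = 29/72.
51/86 > 29/72, so Forge binds and ρ* = 51/86.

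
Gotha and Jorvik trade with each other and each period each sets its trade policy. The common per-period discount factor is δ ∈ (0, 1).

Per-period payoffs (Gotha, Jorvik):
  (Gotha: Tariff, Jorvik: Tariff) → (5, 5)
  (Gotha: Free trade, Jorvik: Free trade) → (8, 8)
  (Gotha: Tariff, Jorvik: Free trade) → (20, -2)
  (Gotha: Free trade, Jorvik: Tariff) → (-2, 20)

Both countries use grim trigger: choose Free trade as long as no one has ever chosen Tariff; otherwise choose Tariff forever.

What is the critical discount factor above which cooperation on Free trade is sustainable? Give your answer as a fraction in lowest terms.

4/5

Under grim trigger the critical discount factor is (T−C)/(T−P) with T = 20, C = 8, P = 5.
δ* = (20−8)/(20−5) = 12/15 = 4/5.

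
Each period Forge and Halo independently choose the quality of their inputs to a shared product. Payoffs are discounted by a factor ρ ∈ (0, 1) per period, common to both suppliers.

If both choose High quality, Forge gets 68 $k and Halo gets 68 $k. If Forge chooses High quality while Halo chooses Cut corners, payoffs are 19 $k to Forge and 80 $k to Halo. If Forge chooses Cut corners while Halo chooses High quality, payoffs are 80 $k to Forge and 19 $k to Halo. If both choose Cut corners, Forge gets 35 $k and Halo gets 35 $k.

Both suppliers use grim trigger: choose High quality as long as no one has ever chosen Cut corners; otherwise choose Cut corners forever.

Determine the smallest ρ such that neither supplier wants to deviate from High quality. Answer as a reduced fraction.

Under grim trigger the critical discount factor is (T−C)/(T−P) with T = 80, C = 68, P = 35.
ρ* = (80−68)/(80−35) = 12/45 = 4/15.

4/15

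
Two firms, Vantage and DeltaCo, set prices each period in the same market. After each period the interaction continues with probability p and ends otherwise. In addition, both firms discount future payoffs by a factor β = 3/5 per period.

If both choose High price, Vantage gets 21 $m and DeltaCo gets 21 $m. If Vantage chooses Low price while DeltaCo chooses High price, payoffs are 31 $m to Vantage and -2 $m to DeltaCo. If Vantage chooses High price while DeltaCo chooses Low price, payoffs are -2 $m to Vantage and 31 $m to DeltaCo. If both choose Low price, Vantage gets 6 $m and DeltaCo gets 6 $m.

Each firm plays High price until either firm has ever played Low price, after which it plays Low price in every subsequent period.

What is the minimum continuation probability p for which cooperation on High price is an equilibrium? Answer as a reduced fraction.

2/3

With continuation probability p and discount β, the effective per-period discount factor is βp.
Grim-trigger IC: βp ≥ (31−21)/(31−6) = 2/5.
So p ≥ (2/5)/(3/5) = 2/3.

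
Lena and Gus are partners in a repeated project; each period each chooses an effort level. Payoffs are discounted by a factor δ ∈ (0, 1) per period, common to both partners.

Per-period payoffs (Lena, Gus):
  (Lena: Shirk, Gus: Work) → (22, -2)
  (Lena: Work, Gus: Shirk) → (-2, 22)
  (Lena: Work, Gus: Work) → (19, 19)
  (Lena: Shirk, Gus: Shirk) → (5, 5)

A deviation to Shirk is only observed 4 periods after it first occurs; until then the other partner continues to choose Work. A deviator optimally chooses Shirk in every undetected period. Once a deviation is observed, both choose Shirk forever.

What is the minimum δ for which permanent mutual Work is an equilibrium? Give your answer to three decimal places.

0.648

The best deviation is to choose Shirk for all 4 undetected periods, earning 22 each, then 5 forever once detected.
Deviation value: 22(1−δ^4)/(1−δ) + 5δ^4/(1−δ); cooperation value: 19/(1−δ).
IC: 19 ≥ 22(1−δ^4) + 5δ^4 = 22 − 17δ^4.
So δ^4 ≥ 3/17, giving δ ≥ (3/17)^(1/4) ≈ 0.648.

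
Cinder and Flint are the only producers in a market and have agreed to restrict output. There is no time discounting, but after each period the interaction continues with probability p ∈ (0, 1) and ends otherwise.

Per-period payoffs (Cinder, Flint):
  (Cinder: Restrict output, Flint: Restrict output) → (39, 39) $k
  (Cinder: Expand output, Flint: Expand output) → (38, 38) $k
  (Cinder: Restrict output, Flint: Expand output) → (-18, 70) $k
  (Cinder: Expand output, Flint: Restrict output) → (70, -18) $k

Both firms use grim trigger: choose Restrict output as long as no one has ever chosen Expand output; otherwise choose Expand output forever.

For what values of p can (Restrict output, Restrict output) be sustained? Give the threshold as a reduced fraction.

Expected cooperation value is 39 + p·39 + p²·39 + … = 39/(1−p); deviation gives 70 + p·38/(1−p).
39 ≥ 70(1−p) + 38p ⇒ 32p ≥ 31 ⇒ p ≥ 31/32.

31/32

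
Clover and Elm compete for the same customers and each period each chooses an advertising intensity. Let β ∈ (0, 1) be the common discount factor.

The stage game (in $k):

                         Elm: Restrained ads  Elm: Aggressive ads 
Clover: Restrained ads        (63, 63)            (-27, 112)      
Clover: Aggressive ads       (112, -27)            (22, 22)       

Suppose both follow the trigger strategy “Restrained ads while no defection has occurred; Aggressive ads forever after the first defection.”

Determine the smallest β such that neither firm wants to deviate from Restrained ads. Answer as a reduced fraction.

One-period gain from deviating is 112 − 63 = 49. The loss is 63 − 22 = 41 in every subsequent period, with present value 41·β/(1−β).
Deviation is unprofitable when 41·β/(1−β) ≥ 49, i.e. β/(1−β) ≥ 49/41.
Equivalently β ≥ 49/(49+41) = 49/90.

49/90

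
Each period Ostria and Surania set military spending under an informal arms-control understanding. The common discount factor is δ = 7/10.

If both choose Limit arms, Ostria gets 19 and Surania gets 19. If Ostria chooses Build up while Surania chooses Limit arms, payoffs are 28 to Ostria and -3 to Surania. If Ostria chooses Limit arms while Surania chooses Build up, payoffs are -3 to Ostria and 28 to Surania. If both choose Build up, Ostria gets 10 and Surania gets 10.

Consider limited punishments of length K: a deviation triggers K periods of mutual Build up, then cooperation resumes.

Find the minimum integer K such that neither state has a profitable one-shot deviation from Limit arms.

2

IC: δ(1−δ^K)/(1−δ) ≥ (28−19)/(19−10) = 1.
With δ = 7/10: need 1 − δ^K ≥ 1·(1−7/10)/(7/10), i.e. δ^K ≤ 0.5714.
Since (7/10)^1 = 0.7000 and (7/10)^2 = 0.4900, the smallest such K is 2.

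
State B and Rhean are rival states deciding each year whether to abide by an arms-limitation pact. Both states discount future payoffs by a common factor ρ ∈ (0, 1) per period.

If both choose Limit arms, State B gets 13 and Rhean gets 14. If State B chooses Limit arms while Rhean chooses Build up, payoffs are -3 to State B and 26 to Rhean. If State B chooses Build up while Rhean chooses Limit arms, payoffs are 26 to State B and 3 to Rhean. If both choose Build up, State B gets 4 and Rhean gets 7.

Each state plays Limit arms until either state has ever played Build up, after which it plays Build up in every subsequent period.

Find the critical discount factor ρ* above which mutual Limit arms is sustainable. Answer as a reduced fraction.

12/19

For State B: deviation gain 26−13 = 13, per-period punishment loss 13−4 = 9. IC gives ρ ≥ 13/22.
For Rhean: gain 12, loss 7 per period, so ρ ≥ 12/19.
The tighter constraint is Rhean's, so cooperation needs ρ ≥ 12/19.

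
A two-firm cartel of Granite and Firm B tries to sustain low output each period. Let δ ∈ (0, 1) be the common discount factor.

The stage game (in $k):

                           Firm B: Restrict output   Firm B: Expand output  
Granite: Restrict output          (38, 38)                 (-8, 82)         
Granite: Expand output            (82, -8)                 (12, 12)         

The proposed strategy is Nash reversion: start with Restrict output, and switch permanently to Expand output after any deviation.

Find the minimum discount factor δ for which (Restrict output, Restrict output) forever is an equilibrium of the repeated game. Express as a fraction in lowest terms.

Cooperation forever yields 38 each period: 38/(1−δ).
Deviating yields 82 once, then 12 forever: 82 + 12δ/(1−δ).
No profitable deviation requires 38/(1−δ) ≥ 82 + 12δ/(1−δ).
Multiplying by (1−δ): 38 ≥ 82(1−δ) + 12δ = 82 − 70δ.
So 70δ ≥ 44, i.e. δ ≥ 44/70 = 22/35.

22/35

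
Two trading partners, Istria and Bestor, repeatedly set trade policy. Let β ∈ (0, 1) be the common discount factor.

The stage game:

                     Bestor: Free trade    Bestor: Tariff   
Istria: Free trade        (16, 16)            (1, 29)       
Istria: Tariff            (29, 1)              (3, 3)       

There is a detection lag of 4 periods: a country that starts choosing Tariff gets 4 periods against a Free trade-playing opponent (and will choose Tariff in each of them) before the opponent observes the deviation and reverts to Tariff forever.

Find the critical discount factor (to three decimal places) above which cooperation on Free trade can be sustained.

0.841

A deviator earns 29 for 4 periods, then 3 forever; cooperating earns 16 forever. Multiplying the IC by (1−β):
16 ≥ 29(1−β^4) + 3β^4, so 26·β^4 ≥ 13 and β^4 ≥ 1/2.
β ≥ (1/2)^(1/4) ≈ 0.841.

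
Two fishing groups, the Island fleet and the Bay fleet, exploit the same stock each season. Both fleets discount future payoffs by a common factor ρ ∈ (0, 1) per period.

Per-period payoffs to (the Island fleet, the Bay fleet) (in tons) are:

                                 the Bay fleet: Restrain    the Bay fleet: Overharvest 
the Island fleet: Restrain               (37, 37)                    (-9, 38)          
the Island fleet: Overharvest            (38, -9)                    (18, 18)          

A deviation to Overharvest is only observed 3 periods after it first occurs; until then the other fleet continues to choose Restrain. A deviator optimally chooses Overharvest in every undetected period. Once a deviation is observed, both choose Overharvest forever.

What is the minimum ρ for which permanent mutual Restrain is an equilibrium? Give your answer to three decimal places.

The best deviation is to choose Overharvest for all 3 undetected periods, earning 38 each, then 18 forever once detected.
Deviation value: 38(1−ρ^3)/(1−ρ) + 18ρ^3/(1−ρ); cooperation value: 37/(1−ρ).
IC: 37 ≥ 38(1−ρ^3) + 18ρ^3 = 38 − 20ρ^3.
So ρ^3 ≥ 1/20, giving ρ ≥ (1/20)^(1/3) ≈ 0.368.

0.368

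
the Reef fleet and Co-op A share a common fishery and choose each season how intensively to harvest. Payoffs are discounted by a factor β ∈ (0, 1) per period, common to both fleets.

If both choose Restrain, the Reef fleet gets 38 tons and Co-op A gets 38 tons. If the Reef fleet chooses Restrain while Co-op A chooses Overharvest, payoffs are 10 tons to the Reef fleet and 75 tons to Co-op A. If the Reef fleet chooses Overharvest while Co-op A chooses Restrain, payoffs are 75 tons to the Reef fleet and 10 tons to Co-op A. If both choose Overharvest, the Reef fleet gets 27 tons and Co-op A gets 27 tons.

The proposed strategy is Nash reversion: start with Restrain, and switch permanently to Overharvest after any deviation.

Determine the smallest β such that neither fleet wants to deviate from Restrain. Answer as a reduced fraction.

Under grim trigger the critical discount factor is (T−C)/(T−P) with T = 75, C = 38, P = 27.
β* = (75−38)/(75−27) = 37/48.

37/48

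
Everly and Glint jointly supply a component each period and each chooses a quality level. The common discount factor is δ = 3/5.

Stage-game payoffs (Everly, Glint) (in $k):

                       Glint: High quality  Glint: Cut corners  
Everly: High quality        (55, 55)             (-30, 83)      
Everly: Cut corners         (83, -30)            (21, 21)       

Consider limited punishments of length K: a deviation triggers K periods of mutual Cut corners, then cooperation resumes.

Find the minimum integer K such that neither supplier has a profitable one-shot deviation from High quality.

2

IC: δ(1−δ^K)/(1−δ) ≥ (83−55)/(55−21) = 14/17.
With δ = 3/5: need 1 − δ^K ≥ 14/17·(1−3/5)/(3/5), i.e. δ^K ≤ 0.4510.
Since (3/5)^1 = 0.6000 and (3/5)^2 = 0.3600, the smallest such K is 2.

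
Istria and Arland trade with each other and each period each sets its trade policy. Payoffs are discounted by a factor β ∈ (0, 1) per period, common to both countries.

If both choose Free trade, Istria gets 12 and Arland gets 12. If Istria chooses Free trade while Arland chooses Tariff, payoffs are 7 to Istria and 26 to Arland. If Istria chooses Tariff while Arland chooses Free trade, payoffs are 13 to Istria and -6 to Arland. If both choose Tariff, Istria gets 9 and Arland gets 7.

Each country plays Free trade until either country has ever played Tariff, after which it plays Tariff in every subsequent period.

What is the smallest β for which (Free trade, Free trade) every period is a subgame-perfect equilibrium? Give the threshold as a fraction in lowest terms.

Istria's threshold: (13−12)/(13−9) = 1/4.
Arland's threshold: (26−12)/(26−7) = 14/19.
1/4 < 14/19, so Arland binds and β* = 14/19.

14/19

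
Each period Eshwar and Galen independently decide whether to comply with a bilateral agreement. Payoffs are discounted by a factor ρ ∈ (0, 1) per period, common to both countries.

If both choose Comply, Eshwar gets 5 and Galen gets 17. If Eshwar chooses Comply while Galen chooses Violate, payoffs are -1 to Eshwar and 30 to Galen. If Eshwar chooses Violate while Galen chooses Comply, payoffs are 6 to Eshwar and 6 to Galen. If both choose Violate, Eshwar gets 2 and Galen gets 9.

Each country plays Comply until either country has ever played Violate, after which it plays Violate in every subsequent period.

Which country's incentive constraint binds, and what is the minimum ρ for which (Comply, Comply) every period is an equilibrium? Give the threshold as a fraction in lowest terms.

Galen; ρ ≥ 13/21

Eshwar: cooperation gives 5 each period; deviation gives 6 once then 2 forever.
  5/(1−ρ) ≥ 6 + 2ρ/(1−ρ) ⇒ ρ ≥ 1/4.
Galen: cooperation gives 17 each period; deviation gives 30 once then 9 forever.
  ρ ≥ 13/21.
Both must hold, so the binding constraint is Galen's: ρ ≥ 13/21.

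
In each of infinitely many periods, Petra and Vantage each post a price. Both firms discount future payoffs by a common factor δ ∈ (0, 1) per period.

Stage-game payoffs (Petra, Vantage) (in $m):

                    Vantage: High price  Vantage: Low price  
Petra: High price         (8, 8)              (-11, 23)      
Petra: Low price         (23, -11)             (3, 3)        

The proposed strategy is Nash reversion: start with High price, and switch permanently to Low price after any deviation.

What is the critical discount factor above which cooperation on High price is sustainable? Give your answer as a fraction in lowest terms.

3/4

One-period gain from deviating is 23 − 8 = 15. The loss is 8 − 3 = 5 in every subsequent period, with present value 5·δ/(1−δ).
Deviation is unprofitable when 5·δ/(1−δ) ≥ 15, i.e. δ/(1−δ) ≥ 3.
Equivalently δ ≥ 15/(15+5) = 3/4.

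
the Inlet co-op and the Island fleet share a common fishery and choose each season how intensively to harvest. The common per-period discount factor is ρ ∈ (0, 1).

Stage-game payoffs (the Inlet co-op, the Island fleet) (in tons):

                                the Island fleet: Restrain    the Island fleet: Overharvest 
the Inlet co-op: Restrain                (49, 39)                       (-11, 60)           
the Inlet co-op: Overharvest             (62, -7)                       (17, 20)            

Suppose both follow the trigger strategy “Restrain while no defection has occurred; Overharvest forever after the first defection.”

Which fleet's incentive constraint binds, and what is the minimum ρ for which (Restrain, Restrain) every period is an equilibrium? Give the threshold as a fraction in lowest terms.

For the Inlet co-op: deviation gain 62−49 = 13, per-period punishment loss 49−17 = 32. IC gives ρ ≥ 13/45.
For the Island fleet: gain 21, loss 19 per period, so ρ ≥ 21/40.
The tighter constraint is the Island fleet's, so cooperation needs ρ ≥ 21/40.

the Island fleet; ρ ≥ 21/40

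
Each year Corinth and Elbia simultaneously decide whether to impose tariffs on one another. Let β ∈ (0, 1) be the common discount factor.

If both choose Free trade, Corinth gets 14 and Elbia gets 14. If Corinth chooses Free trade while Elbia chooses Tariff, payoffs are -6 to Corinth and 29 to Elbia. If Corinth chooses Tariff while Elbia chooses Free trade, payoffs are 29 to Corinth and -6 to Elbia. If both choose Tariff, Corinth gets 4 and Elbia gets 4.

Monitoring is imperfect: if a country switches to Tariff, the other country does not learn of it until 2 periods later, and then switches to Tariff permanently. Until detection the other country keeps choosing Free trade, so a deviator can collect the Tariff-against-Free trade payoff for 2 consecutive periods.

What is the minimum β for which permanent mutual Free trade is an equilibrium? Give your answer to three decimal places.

0.775

A deviator earns 29 for 2 periods, then 4 forever; cooperating earns 14 forever. Multiplying the IC by (1−β):
14 ≥ 29(1−β^2) + 4β^2, so 25·β^2 ≥ 15 and β^2 ≥ 3/5.
β ≥ (3/5)^(1/2) ≈ 0.775.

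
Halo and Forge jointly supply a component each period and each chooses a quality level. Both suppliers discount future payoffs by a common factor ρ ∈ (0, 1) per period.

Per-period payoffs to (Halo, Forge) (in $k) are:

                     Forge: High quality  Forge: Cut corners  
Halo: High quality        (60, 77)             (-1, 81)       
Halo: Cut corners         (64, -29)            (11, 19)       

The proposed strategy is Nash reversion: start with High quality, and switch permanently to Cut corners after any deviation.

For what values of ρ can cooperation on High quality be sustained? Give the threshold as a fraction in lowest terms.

4/53

Halo's threshold: (64−60)/(64−11) = 4/53.
Forge's threshold: (81−77)/(81−19) = 2/31.
4/53 > 2/31, so Halo binds and ρ* = 4/53.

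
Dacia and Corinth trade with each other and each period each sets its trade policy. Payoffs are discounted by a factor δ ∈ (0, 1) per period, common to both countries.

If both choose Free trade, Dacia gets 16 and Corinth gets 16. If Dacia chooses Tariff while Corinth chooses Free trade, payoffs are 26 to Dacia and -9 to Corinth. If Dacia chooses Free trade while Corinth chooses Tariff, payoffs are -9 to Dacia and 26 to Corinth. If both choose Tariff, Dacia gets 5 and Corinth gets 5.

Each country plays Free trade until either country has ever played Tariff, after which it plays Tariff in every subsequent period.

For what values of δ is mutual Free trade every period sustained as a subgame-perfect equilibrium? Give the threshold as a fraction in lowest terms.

10/21

One-period gain from deviating is 26 − 16 = 10. The loss is 16 − 5 = 11 in every subsequent period, with present value 11·δ/(1−δ).
Deviation is unprofitable when 11·δ/(1−δ) ≥ 10, i.e. δ/(1−δ) ≥ 10/11.
Equivalently δ ≥ 10/(10+11) = 10/21.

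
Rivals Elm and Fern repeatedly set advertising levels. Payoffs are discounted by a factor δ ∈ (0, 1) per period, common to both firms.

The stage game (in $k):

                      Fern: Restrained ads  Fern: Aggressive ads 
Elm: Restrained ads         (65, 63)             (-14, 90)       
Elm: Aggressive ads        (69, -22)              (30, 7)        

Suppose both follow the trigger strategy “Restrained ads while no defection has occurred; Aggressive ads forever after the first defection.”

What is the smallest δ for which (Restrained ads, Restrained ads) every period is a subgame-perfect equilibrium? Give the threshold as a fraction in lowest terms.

For Elm: deviation gain 69−65 = 4, per-period punishment loss 65−30 = 35. IC gives δ ≥ 4/39.
For Fern: gain 27, loss 56 per period, so δ ≥ 27/83.
The tighter constraint is Fern's, so cooperation needs δ ≥ 27/83.

27/83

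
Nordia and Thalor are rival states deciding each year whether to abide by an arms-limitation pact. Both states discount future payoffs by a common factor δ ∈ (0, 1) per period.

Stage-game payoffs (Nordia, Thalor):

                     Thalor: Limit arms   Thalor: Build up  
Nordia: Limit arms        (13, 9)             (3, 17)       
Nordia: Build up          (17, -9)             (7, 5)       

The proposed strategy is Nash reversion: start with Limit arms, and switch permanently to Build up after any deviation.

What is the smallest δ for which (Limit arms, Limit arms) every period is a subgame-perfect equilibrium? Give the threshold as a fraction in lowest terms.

2/3

For Nordia: deviation gain 17−13 = 4, per-period punishment loss 13−7 = 6. IC gives δ ≥ 4/10 = 2/5.
For Thalor: gain 8, loss 4 per period, so δ ≥ 8/12 = 2/3.
The tighter constraint is Thalor's, so cooperation needs δ ≥ 2/3.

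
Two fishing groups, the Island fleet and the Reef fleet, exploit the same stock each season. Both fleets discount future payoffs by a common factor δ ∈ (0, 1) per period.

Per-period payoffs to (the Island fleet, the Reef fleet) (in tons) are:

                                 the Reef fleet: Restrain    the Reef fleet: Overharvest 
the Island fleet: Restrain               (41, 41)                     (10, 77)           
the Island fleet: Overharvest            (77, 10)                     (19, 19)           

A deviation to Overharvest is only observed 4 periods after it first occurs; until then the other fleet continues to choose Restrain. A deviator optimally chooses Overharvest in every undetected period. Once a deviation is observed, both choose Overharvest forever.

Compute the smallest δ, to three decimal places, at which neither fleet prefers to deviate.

Deviating for the 4 undetected periods gains 77−41 = 36 per period over cooperation, then loses 41−19 = 22 per period forever once punishment starts.
Gain: 36(1 + δ + … + δ^3); loss: 22·δ^4/(1−δ).
No profitable deviation ⇔ 36(1−δ^4) ≤ 22·δ^4, i.e. δ^4 ≥ 36/(36+22) = 18/29.
Hence δ ≥ (18/29)^(1/4) ≈ 0.888.

0.888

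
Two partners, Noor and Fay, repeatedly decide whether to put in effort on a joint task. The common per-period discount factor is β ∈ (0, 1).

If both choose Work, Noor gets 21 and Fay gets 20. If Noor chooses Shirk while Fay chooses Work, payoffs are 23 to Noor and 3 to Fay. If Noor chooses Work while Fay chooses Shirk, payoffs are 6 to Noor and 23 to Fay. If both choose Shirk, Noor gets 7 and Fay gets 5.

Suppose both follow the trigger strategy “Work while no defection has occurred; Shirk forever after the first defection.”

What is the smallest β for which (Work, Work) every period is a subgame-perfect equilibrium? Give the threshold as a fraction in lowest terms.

1/6

For Noor: deviation gain 23−21 = 2, per-period punishment loss 21−7 = 14. IC gives β ≥ 2/16 = 1/8.
For Fay: gain 3, loss 15 per period, so β ≥ 3/18 = 1/6.
The tighter constraint is Fay's, so cooperation needs β ≥ 1/6.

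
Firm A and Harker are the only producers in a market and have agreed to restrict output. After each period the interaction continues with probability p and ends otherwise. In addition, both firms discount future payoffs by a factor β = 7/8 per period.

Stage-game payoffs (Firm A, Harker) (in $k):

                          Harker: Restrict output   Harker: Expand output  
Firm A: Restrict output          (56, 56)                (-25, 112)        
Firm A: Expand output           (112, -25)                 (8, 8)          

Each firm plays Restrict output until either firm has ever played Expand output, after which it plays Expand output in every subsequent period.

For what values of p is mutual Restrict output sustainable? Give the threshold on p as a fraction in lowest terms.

Expected continuation weight on next period's payoff is β·p = 7/8·p, which plays the role of the discount factor.
Cooperation requires 7/8·p ≥ (112−56)/(112−8) = 7/13, hence p ≥ 8/13.

8/13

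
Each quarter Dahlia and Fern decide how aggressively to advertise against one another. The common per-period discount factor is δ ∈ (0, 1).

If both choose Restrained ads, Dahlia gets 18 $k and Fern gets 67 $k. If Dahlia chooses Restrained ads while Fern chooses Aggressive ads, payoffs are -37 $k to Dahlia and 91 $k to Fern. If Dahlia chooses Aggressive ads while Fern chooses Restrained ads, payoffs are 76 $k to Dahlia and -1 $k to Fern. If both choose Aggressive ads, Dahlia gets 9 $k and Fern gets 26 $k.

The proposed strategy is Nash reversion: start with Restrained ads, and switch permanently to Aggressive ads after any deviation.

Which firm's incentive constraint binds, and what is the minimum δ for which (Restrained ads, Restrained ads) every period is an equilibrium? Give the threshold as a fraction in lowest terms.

Dahlia: cooperation gives 18 each period; deviation gives 76 once then 9 forever.
  18/(1−δ) ≥ 76 + 9δ/(1−δ) ⇒ δ ≥ 58/67.
Fern: cooperation gives 67 each period; deviation gives 91 once then 26 forever.
  δ ≥ 24/65.
Both must hold, so the binding constraint is Dahlia's: δ ≥ 58/67.

Dahlia; δ ≥ 58/67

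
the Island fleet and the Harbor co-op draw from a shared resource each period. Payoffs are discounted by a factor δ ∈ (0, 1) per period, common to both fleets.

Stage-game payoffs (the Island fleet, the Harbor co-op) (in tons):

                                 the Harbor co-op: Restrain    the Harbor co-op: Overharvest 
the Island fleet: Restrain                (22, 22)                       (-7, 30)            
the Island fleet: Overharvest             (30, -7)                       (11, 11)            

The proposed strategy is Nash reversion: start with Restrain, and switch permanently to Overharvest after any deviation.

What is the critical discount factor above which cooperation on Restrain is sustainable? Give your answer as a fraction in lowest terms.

8/19

One-period gain from deviating is 30 − 22 = 8. The loss is 22 − 11 = 11 in every subsequent period, with present value 11·δ/(1−δ).
Deviation is unprofitable when 11·δ/(1−δ) ≥ 8, i.e. δ/(1−δ) ≥ 8/11.
Equivalently δ ≥ 8/(8+11) = 8/19.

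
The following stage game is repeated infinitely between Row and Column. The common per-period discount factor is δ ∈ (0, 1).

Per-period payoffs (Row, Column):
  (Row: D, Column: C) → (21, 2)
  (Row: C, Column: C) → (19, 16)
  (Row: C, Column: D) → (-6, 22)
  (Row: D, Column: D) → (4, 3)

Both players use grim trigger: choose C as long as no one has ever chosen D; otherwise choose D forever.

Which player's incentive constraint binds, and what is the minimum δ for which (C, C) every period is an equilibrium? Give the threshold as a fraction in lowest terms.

Row: cooperation gives 19 each period; deviation gives 21 once then 4 forever.
  19/(1−δ) ≥ 21 + 4δ/(1−δ) ⇒ δ ≥ 2/17.
Column: cooperation gives 16 each period; deviation gives 22 once then 3 forever.
  δ ≥ 6/19.
Both must hold, so the binding constraint is Column's: δ ≥ 6/19.

Column; δ ≥ 6/19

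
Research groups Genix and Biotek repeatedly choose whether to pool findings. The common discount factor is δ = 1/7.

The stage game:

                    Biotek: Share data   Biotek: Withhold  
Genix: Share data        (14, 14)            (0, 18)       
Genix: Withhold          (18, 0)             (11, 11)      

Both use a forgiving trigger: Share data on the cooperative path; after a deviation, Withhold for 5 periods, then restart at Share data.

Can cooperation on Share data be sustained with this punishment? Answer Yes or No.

No

Comparing payoff streams over the 6 periods until play realigns: cooperate → 14(1+δ+…+δ^5); deviate → 18 + 11(δ+…+δ^5).
Cooperation is sustained iff (14−11)(δ+…+δ^5) ≥ 18−14.
δ+…+δ^5 = 1/7·(1−(1/7)^5)/(1−1/7) = 0.1667, and (18−14)/(14−11) = 1.3333.
0.1667 < 1.3333, so cooperation is not sustainable.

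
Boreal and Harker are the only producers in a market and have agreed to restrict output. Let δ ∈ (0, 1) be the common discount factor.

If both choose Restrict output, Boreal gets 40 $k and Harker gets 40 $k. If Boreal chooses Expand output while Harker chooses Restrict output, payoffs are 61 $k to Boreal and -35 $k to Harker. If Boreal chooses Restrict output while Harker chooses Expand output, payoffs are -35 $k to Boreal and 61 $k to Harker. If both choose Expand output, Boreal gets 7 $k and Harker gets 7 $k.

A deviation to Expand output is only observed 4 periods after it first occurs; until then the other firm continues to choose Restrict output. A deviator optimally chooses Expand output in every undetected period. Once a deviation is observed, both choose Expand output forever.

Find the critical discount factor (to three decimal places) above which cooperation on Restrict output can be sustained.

Deviating for the 4 undetected periods gains 61−40 = 21 per period over cooperation, then loses 40−7 = 33 per period forever once punishment starts.
Gain: 21(1 + δ + … + δ^3); loss: 33·δ^4/(1−δ).
No profitable deviation ⇔ 21(1−δ^4) ≤ 33·δ^4, i.e. δ^4 ≥ 21/(21+33) = 7/18.
Hence δ ≥ (7/18)^(1/4) ≈ 0.790.

0.790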